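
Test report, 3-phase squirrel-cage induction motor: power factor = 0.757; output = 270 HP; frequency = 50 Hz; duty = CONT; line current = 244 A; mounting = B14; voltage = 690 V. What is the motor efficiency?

91.2 %

P_out = 270 × 746 = 201420 W
P_in = √3·V_L·I_L·cosφ = 1.732 × 690 × 244 × 0.757 = 220741 W
η = P_out / P_in = 201420 / 220741 = 0.912 = 91.2%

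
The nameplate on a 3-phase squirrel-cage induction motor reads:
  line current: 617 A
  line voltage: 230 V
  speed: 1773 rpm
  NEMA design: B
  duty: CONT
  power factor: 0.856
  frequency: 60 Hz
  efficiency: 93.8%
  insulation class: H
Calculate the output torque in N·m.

1060 N·m

P_in = √3·V·I·cosφ = 1.732 × 230 × 617 × 0.856 = 210395 W
P_out = η·P_in = 0.938 × 210395 = 197351 W
n = 1773 rpm
ω = 2π×1773/60 = 185.7 rad/s
τ = P_out/ω = 197351/185.7 = 1060 N·m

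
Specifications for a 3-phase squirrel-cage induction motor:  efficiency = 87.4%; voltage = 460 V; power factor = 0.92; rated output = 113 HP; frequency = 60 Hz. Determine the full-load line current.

P_out = 113 × 746 = 84298 W
P_in = P_out / η = 84298 / 0.874 = 96451 W
I_L = P_in / (√3·V_L·cosφ) = 96451 / (1.732 × 460 × 0.92) = 132 A

132 A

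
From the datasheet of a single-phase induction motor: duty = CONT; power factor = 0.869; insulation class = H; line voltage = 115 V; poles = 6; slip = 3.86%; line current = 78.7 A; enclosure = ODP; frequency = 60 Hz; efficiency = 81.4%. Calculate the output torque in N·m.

53 N·m

P_in = V·I·cosφ = 115 × 78.7 × 0.869 = 7865 W
P_out = η·P_in = 0.814 × 7865 = 6402 W
n_s = 120×60/6 = 1200 rpm; n = 1200×(1−0.0386) = 1154 rpm
ω = 2π×1154/60 = 120.8 rad/s
τ = P_out/ω = 6402/120.8 = 53 N·m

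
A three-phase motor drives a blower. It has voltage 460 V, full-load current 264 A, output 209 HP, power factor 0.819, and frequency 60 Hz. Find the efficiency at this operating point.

P_out = 209 × 746 = 155914 W
P_in = √3·V_L·I_L·cosφ = 1.732 × 460 × 264 × 0.819 = 172264 W
η = P_out / P_in = 155914 / 172264 = 0.905 = 90.5%

90.5 %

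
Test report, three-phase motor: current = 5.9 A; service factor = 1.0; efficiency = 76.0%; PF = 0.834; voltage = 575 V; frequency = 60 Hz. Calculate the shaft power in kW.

P_in = √3·V·I·cosφ = 1.732 × 575 × 5.9 × 0.834 = 4900 W
P_out = η·P_in = 0.76 × 4900 = 3724 W

3.72 kW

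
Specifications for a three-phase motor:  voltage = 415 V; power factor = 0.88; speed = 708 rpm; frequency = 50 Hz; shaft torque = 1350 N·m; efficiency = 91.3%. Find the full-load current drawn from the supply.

ω = 2π×708/60 = 74.14 rad/s; P_out = τω = 1350 × 74.14 = 100089 W
P_in = P_out / η = 100089 / 0.913 = 109627 W
I_L = P_in / (√3·V_L·cosφ) = 109627 / (1.732 × 415 × 0.88) = 173 A

173 A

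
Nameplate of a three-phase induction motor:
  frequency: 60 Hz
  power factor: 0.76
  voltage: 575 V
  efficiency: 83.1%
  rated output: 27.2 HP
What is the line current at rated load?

32.3 A

P_out = 27.2 × 746 = 20291 W
P_in = P_out / η = 20291 / 0.831 = 24418 W
I_L = P_in / (√3·V_L·cosφ) = 24418 / (1.732 × 575 × 0.76) = 32.3 A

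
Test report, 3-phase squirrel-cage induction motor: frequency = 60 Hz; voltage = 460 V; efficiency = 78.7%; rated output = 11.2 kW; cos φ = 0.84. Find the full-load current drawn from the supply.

P_out = 11.2 kW = 11200 W
P_in = P_out / η = 11200 / 0.787 = 14231 W
I_L = P_in / (√3·V_L·cosφ) = 14231 / (1.732 × 460 × 0.84) = 21.3 A

21.3 A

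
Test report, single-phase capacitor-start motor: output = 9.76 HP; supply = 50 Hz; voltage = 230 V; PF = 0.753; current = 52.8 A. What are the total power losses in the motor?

1860 W

P_in = V·I·cosφ = 230×52.8×0.753 = 9144 W
P_out = 9.76×746 = 7281 W
Losses = P_in − P_out = 9144 − 7281 = 1863 W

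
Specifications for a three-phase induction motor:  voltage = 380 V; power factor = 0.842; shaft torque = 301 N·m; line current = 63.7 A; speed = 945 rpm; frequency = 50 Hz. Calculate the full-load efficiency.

84.4 %

ω = 2π × 945/60 = 98.96 rad/s; P_out = τω = 301 × 98.96 = 29787 W
P_in = √3·V_L·I_L·cosφ = 1.732 × 380 × 63.7 × 0.842 = 35301 W
η = P_out / P_in = 29787 / 35301 = 0.844 = 84.4%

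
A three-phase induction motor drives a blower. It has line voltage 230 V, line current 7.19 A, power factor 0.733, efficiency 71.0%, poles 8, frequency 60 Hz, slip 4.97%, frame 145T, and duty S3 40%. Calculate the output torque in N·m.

16.6 N·m

P_in = √3·V·I·cosφ = 1.732 × 230 × 7.19 × 0.733 = 2099 W
P_out = η·P_in = 0.71 × 2099 = 1490 W
n_s = 120×60/8 = 900 rpm; n = 900×(1−0.0497) = 855 rpm
ω = 2π×855/60 = 89.54 rad/s
τ = P_out/ω = 1490/89.54 = 16.6 N·m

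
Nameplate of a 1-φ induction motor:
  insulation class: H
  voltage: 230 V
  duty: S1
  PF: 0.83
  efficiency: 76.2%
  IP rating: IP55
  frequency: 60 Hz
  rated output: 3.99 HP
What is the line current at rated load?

20.5 A

P_out = 3.99 × 746 = 2977 W
P_in = P_out / η = 2977 / 0.762 = 3907 W
I = P_in / (V·cosφ) = 3907 / (230 × 0.83) = 20.5 A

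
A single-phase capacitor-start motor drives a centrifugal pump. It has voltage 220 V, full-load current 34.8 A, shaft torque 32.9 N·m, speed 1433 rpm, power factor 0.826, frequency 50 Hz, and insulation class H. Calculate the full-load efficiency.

ω = 2π × 1433/60 = 150.1 rad/s; P_out = τω = 32.9 × 150.1 = 4938 W
P_in = V·I·cosφ = 220 × 34.8 × 0.826 = 6324 W
η = P_out / P_in = 4938 / 6324 = 0.781 = 78.1%

78.1 %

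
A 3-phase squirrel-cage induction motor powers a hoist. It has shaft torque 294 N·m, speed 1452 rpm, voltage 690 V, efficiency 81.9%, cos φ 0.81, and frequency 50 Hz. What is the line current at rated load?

56.4 A

ω = 2π×1452/60 = 152.1 rad/s; P_out = τω = 294 × 152.1 = 44717 W
P_in = P_out / η = 44717 / 0.819 = 54600 W
I_L = P_in / (√3·V_L·cosφ) = 54600 / (1.732 × 690 × 0.81) = 56.4 A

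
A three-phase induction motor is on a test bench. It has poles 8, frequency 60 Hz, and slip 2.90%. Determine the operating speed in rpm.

n_s = 120f/p = 120×60/8 = 900 rpm
n = n_s(1 − s) = 900 × (1 − 0.029) = 874 rpm

874 rpm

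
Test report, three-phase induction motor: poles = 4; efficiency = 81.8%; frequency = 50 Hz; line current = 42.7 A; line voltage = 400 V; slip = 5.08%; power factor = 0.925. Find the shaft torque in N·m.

150 N·m

P_in = √3·V·I·cosφ = 1.732 × 400 × 42.7 × 0.925 = 27364 W
P_out = η·P_in = 0.818 × 27364 = 22384 W
n_s = 120×50/4 = 1500 rpm; n = 1500×(1−0.0508) = 1424 rpm
ω = 2π×1424/60 = 149.1 rad/s
τ = P_out/ω = 22384/149.1 = 150 N·m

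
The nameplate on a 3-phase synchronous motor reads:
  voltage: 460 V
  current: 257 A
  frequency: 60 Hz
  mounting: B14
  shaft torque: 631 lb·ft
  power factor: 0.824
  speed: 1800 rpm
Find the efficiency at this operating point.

τ = 631 lb·ft × 1.356 = 855.6 N·m
ω = 2π × 1800/60 = 188.5 rad/s; P_out = τω = 855.6 × 188.5 = 161281 W
P_in = √3·V_L·I_L·cosφ = 1.732 × 460 × 257 × 0.824 = 168720 W
η = P_out / P_in = 161281 / 168720 = 0.956 = 95.6%

95.6 %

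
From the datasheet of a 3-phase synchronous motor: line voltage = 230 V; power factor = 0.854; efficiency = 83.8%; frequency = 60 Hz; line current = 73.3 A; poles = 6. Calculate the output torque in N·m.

P_in = √3·V·I·cosφ = 1.732 × 230 × 73.3 × 0.854 = 24937 W
P_out = η·P_in = 0.838 × 24937 = 20897 W
n = n_s = 120×60/6 = 1200 rpm (synchronous)
ω = 2π×1200/60 = 125.7 rad/s
τ = P_out/ω = 20897/125.7 = 166 N·m

166 N·m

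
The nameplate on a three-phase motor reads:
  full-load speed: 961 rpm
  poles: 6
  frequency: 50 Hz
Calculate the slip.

n_s = 120f/p = 120×50/6 = 1000 rpm
s = (n_s − n)/n_s = (1000 − 961)/1000 = 0.0390

3.90 %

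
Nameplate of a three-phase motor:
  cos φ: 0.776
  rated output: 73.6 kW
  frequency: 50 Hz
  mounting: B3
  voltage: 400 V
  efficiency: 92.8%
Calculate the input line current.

148 A

P_out = 73.6 kW = 73600 W
P_in = P_out / η = 73600 / 0.928 = 79310 W
I_L = P_in / (√3·V_L·cosφ) = 79310 / (1.732 × 400 × 0.776) = 148 A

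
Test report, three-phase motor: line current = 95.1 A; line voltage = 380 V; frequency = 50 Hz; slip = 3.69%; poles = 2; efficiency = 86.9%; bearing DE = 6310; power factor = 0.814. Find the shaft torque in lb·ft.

P_in = √3·V·I·cosφ = 1.732 × 380 × 95.1 × 0.814 = 50949 W
P_out = η·P_in = 0.869 × 50949 = 44275 W
n_s = 120×50/2 = 3000 rpm; n = 3000×(1−0.0369) = 2889 rpm
ω = 2π×2889/60 = 302.5 rad/s
τ = P_out/ω = 44275/302.5 = 146.4 N·m
In lb·ft: 146.4/1.356 = 108 lb·ft

108 lb·ft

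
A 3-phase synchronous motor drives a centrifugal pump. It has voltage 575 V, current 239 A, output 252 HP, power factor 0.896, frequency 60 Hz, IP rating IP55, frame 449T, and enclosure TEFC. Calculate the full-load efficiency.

88.1 %

P_out = 252 × 746 = 187992 W
P_in = √3·V_L·I_L·cosφ = 1.732 × 575 × 239 × 0.896 = 213266 W
η = P_out / P_in = 187992 / 213266 = 0.881 = 88.1%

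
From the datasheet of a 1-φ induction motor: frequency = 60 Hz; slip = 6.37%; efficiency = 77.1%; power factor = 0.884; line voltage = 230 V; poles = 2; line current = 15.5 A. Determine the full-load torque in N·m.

P_in = V·I·cosφ = 230 × 15.5 × 0.884 = 3151 W
P_out = η·P_in = 0.771 × 3151 = 2429 W
n_s = 120×60/2 = 3600 rpm; n = 3600×(1−0.0637) = 3371 rpm
ω = 2π×3371/60 = 353 rad/s
τ = P_out/ω = 2429/353 = 6.88 N·m

6.88 N·m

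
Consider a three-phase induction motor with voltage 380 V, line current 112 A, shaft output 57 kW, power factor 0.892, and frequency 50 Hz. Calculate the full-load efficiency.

P_out = 57 kW = 57000 W
P_in = √3·V_L·I_L·cosφ = 1.732 × 380 × 112 × 0.892 = 65753 W
η = P_out / P_in = 57000 / 65753 = 0.867 = 86.7%

86.7 %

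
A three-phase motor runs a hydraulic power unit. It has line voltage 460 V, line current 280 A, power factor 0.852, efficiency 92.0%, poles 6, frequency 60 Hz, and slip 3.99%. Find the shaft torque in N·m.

P_in = √3·V·I·cosφ = 1.732 × 460 × 280 × 0.852 = 190066 W
P_out = η·P_in = 0.92 × 190066 = 174861 W
n_s = 120×60/6 = 1200 rpm; n = 1200×(1−0.0399) = 1152 rpm
ω = 2π×1152/60 = 120.6 rad/s
τ = P_out/ω = 174861/120.6 = 1450 N·m

1450 N·m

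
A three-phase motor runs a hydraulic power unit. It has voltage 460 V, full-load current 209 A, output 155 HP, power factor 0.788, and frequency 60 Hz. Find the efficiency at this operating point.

P_out = 155 × 746 = 115630 W
P_in = √3·V_L·I_L·cosφ = 1.732 × 460 × 209 × 0.788 = 131213 W
η = P_out / P_in = 115630 / 131213 = 0.881 = 88.1%

88.1 %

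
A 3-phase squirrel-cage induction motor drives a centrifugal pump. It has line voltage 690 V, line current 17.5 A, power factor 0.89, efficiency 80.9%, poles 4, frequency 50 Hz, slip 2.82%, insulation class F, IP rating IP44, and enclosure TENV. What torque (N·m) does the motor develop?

98.6 N·m

P_in = √3·V·I·cosφ = 1.732 × 690 × 17.5 × 0.89 = 18613 W
P_out = η·P_in = 0.809 × 18613 = 15058 W
n_s = 120×50/4 = 1500 rpm; n = 1500×(1−0.0282) = 1458 rpm
ω = 2π×1458/60 = 152.7 rad/s
τ = P_out/ω = 15058/152.7 = 98.6 N·m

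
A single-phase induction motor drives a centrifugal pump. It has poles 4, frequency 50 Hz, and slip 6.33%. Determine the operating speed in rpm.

1405 rpm

n_s = 120f/p = 120×50/4 = 1500 rpm
n = n_s(1 − s) = 1500 × (1 − 0.0633) = 1405 rpm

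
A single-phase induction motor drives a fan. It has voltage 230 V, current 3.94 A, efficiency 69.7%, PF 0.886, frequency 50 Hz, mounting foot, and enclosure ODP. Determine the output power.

0.56 kW

P_in = V·I·cosφ = 230 × 3.94 × 0.886 = 803 W
P_out = η·P_in = 0.697 × 803 = 560 W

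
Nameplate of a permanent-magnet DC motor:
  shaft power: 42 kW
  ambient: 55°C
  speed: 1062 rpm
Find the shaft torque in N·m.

ω = 2π × 1062/60 = 111.2 rad/s
τ = P/ω = 42000/111.2 = 378 N·m

378 N·m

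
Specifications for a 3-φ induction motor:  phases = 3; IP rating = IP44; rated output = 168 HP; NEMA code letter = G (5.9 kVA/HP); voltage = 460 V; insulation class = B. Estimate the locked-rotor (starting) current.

1240 A

S_LR = 5.9 × 168 = 991.2 kVA
I_LR = S_LR/(√3·V_L) = 991200/(1.732×460) = 1240 A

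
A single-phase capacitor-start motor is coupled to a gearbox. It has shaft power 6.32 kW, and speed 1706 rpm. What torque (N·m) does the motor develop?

35.4 N·m

ω = 2π × 1706/60 = 178.7 rad/s
τ = P/ω = 6320/178.7 = 35.4 N·m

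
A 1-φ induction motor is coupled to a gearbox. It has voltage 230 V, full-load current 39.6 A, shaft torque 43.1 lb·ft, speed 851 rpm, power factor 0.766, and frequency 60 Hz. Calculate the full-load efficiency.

74.6 %

τ = 43.1 lb·ft × 1.356 = 58.44 N·m
ω = 2π × 851/60 = 89.12 rad/s; P_out = τω = 58.44 × 89.12 = 5208 W
P_in = V·I·cosφ = 230 × 39.6 × 0.766 = 6977 W
η = P_out / P_in = 5208 / 6977 = 0.746 = 74.6%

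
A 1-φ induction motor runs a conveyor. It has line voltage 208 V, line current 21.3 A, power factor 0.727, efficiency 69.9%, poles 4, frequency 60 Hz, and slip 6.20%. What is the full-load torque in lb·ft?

9.39 lb·ft

P_in = V·I·cosφ = 208 × 21.3 × 0.727 = 3221 W
P_out = η·P_in = 0.699 × 3221 = 2251 W
n_s = 120×60/4 = 1800 rpm; n = 1800×(1−0.062) = 1688 rpm
ω = 2π×1688/60 = 176.8 rad/s
τ = P_out/ω = 2251/176.8 = 12.73 N·m
In lb·ft: 12.73/1.356 = 9.39 lb·ft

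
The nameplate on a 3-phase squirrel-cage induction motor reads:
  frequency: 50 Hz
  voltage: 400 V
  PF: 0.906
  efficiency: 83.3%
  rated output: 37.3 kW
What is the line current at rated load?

71.3 A

P_out = 37.3 kW = 37300 W
P_in = P_out / η = 37300 / 0.833 = 44778 W
I_L = P_in / (√3·V_L·cosφ) = 44778 / (1.732 × 400 × 0.906) = 71.3 A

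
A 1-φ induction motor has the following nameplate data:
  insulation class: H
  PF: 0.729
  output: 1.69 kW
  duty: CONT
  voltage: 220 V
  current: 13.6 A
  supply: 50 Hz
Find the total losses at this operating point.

P_in = V·I·cosφ = 220×13.6×0.729 = 2181 W
P_out = 1690 W
Losses = P_in − P_out = 2181 − 1690 = 491 W

491 W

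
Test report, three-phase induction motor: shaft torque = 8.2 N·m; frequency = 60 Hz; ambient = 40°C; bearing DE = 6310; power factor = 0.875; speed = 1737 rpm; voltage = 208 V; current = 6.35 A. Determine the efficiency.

74.5 %

ω = 2π × 1737/60 = 181.9 rad/s; P_out = τω = 8.2 × 181.9 = 1492 W
P_in = √3·V_L·I_L·cosφ = 1.732 × 208 × 6.35 × 0.875 = 2002 W
η = P_out / P_in = 1492 / 2002 = 0.745 = 74.5%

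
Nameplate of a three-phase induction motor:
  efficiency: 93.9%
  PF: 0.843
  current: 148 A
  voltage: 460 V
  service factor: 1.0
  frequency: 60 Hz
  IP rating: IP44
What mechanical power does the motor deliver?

93.3 kW

P_in = √3·V·I·cosφ = 1.732 × 460 × 148 × 0.843 = 99402 W
P_out = η·P_in = 0.939 × 99402 = 93338 W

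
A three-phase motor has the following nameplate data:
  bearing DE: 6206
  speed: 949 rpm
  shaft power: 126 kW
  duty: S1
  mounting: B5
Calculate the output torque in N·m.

ω = 2π × 949/60 = 99.38 rad/s
τ = P/ω = 126000/99.38 = 1270 N·m

1270 N·m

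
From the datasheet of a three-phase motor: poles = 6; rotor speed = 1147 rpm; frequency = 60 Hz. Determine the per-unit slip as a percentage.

4.42 %

n_s = 120f/p = 120×60/6 = 1200 rpm
s = (n_s − n)/n_s = (1200 − 1147)/1200 = 0.0442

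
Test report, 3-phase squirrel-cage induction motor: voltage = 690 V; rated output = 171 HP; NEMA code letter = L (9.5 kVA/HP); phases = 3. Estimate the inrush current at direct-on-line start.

1360 A

S_LR = 9.5 × 171 = 1624.5 kVA
I_LR = S_LR/(√3·V_L) = 1624500/(1.732×690) = 1360 A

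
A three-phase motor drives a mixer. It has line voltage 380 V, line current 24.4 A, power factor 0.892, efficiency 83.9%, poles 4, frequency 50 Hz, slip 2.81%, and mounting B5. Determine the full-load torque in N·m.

78.7 N·m

P_in = √3·V·I·cosφ = 1.732 × 380 × 24.4 × 0.892 = 14325 W
P_out = η·P_in = 0.839 × 14325 = 12019 W
n_s = 120×50/4 = 1500 rpm; n = 1500×(1−0.0281) = 1458 rpm
ω = 2π×1458/60 = 152.7 rad/s
τ = P_out/ω = 12019/152.7 = 78.7 N·m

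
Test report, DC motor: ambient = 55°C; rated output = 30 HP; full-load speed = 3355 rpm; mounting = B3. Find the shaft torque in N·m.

63.7 N·m

P_out = 30 × 746 = 22380 W
ω = 2π × 3355/60 = 351.3 rad/s
τ = P_out/ω = 22380/351.3 = 63.7 N·m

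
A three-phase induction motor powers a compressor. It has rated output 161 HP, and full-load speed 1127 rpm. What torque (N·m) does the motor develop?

P_out = 161 × 746 = 120106 W
ω = 2π × 1127/60 = 118 rad/s
τ = P_out/ω = 120106/118 = 1020 N·m

1020 N·m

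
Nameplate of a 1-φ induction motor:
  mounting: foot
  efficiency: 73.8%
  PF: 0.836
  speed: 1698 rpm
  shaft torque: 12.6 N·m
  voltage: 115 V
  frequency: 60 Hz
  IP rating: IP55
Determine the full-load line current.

31.6 A

ω = 2π×1698/60 = 177.8 rad/s; P_out = τω = 12.6 × 177.8 = 2240 W
P_in = P_out / η = 2240 / 0.738 = 3035 W
I = P_in / (V·cosφ) = 3035 / (115 × 0.836) = 31.6 A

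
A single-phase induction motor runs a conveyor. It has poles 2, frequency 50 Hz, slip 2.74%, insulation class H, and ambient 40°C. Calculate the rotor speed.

n_s = 120f/p = 120×50/2 = 3000 rpm
n = n_s(1 − s) = 3000 × (1 − 0.0274) = 2918 rpm

2918 rpm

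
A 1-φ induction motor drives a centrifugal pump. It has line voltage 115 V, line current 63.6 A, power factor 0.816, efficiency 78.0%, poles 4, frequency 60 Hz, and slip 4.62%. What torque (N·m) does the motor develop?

P_in = V·I·cosφ = 115 × 63.6 × 0.816 = 5968 W
P_out = η·P_in = 0.78 × 5968 = 4655 W
n_s = 120×60/4 = 1800 rpm; n = 1800×(1−0.0462) = 1717 rpm
ω = 2π×1717/60 = 179.8 rad/s
τ = P_out/ω = 4655/179.8 = 25.9 N·m

25.9 N·m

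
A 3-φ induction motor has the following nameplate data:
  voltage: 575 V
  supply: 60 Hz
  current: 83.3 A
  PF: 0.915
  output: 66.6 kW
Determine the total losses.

P_in = √3·V·I·cosφ = 1.732×575×83.3×0.915 = 75907 W
P_out = 66600 W
Losses = P_in − P_out = 75907 − 66600 = 9307 W

9.31 kW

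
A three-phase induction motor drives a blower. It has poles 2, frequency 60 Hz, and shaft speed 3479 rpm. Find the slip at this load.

n_s = 120f/p = 120×60/2 = 3600 rpm
s = (n_s − n)/n_s = (3600 − 3479)/3600 = 0.0336

3.36 %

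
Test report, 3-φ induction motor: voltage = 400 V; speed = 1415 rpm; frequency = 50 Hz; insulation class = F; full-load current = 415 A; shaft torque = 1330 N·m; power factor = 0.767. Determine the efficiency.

89.4 %

ω = 2π × 1415/60 = 148.2 rad/s; P_out = τω = 1330 × 148.2 = 197106 W
P_in = √3·V_L·I_L·cosφ = 1.732 × 400 × 415 × 0.767 = 220522 W
η = P_out / P_in = 197106 / 220522 = 0.894 = 89.4%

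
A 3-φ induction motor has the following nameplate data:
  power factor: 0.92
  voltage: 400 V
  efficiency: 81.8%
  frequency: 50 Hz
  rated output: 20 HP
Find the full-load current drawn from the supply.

P_out = 20 × 746 = 14920 W
P_in = P_out / η = 14920 / 0.818 = 18240 W
I_L = P_in / (√3·V_L·cosφ) = 18240 / (1.732 × 400 × 0.92) = 28.6 A

28.6 A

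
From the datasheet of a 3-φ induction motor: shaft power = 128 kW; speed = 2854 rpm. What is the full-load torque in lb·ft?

316 lb·ft

ω = 2π × 2854/60 = 298.9 rad/s
τ = P/ω = 128000/298.9 = 428.2 N·m
In lb·ft: 428.2/1.356 = 316 lb·ft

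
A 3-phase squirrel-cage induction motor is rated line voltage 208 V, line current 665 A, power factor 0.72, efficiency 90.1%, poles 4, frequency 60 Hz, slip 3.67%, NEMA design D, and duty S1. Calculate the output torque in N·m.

856 N·m

P_in = √3·V·I·cosφ = 1.732 × 208 × 665 × 0.72 = 172491 W
P_out = η·P_in = 0.901 × 172491 = 155414 W
n_s = 120×60/4 = 1800 rpm; n = 1800×(1−0.0367) = 1734 rpm
ω = 2π×1734/60 = 181.6 rad/s
τ = P_out/ω = 155414/181.6 = 856 N·m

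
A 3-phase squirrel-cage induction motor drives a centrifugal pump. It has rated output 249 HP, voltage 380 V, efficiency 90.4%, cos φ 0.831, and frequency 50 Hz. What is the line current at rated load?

376 A

P_out = 249 × 746 = 185754 W
P_in = P_out / η = 185754 / 0.904 = 205480 W
I_L = P_in / (√3·V_L·cosφ) = 205480 / (1.732 × 380 × 0.831) = 376 A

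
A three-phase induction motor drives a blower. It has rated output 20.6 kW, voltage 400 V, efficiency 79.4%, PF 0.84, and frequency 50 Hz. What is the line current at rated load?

44.6 A

P_out = 20.6 kW = 20600 W
P_in = P_out / η = 20600 / 0.794 = 25945 W
I_L = P_in / (√3·V_L·cosφ) = 25945 / (1.732 × 400 × 0.84) = 44.6 A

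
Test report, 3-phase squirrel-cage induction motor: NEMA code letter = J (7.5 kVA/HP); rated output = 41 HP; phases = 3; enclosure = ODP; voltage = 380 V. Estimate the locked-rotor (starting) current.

S_LR = 7.5 × 41 = 307.5 kVA
I_LR = S_LR/(√3·V_L) = 307500/(1.732×380) = 467 A

467 A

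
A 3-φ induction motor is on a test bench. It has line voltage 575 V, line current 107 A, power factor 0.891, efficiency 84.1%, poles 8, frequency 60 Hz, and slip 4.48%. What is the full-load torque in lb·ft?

654 lb·ft

P_in = √3·V·I·cosφ = 1.732 × 575 × 107 × 0.891 = 94946 W
P_out = η·P_in = 0.841 × 94946 = 79850 W
n_s = 120×60/8 = 900 rpm; n = 900×(1−0.0448) = 860 rpm
ω = 2π×860/60 = 90.06 rad/s
τ = P_out/ω = 79850/90.06 = 886.6 N·m
In lb·ft: 886.6/1.356 = 654 lb·ft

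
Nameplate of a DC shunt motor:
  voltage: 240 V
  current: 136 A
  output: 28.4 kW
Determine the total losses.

P_in = V·I = 240×136 = 32640 W
P_out = 28400 W
Losses = P_in − P_out = 32640 − 28400 = 4240 W

4.24 kW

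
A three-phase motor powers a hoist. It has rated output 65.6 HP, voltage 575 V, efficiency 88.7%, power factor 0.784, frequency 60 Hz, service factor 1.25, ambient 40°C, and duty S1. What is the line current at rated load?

P_out = 65.6 × 746 = 48938 W
P_in = P_out / η = 48938 / 0.887 = 55172 W
I_L = P_in / (√3·V_L·cosφ) = 55172 / (1.732 × 575 × 0.784) = 70.7 A

70.7 A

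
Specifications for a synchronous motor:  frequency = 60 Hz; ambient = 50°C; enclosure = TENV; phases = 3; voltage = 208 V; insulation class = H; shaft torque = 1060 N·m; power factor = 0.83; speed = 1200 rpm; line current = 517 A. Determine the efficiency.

ω = 2π × 1200/60 = 125.7 rad/s; P_out = τω = 1060 × 125.7 = 133242 W
P_in = √3·V_L·I_L·cosφ = 1.732 × 208 × 517 × 0.83 = 154589 W
η = P_out / P_in = 133242 / 154589 = 0.862 = 86.2%

86.2 %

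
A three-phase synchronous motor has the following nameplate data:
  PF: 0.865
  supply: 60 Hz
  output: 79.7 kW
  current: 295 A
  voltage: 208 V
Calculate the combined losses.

P_in = √3·V·I·cosφ = 1.732×208×295×0.865 = 91928 W
P_out = 79700 W
Losses = P_in − P_out = 91928 − 79700 = 12228 W

12200 W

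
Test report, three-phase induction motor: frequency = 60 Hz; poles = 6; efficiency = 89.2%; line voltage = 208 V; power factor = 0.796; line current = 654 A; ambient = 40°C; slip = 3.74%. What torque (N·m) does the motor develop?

1380 N·m

P_in = √3·V·I·cosφ = 1.732 × 208 × 654 × 0.796 = 187544 W
P_out = η·P_in = 0.892 × 187544 = 167289 W
n_s = 120×60/6 = 1200 rpm; n = 1200×(1−0.0374) = 1155 rpm
ω = 2π×1155/60 = 121 rad/s
τ = P_out/ω = 167289/121 = 1380 N·m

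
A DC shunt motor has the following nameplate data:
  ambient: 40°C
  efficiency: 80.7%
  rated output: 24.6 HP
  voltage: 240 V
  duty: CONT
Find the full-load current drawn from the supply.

94.8 A

P_out = 24.6 × 746 = 18352 W
P_in = P_out / η = 18352 / 0.807 = 22741 W
I = P_in / V = 22741 / 240 = 94.8 A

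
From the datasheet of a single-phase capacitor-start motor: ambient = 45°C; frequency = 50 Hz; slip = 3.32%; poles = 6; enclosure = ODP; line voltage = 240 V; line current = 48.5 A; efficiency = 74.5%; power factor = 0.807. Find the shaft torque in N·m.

P_in = V·I·cosφ = 240 × 48.5 × 0.807 = 9393 W
P_out = η·P_in = 0.745 × 9393 = 6998 W
n_s = 120×50/6 = 1000 rpm; n = 1000×(1−0.0332) = 967 rpm
ω = 2π×967/60 = 101.3 rad/s
τ = P_out/ω = 6998/101.3 = 69.1 N·m

69.1 N·m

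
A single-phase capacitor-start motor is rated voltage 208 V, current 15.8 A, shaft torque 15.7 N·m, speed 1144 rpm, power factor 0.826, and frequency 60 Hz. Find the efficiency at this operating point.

ω = 2π × 1144/60 = 119.8 rad/s; P_out = τω = 15.7 × 119.8 = 1881 W
P_in = V·I·cosφ = 208 × 15.8 × 0.826 = 2715 W
η = P_out / P_in = 1881 / 2715 = 0.693 = 69.3%

69.3 %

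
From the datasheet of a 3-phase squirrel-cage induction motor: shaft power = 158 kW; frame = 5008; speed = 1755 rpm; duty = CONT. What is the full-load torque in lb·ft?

ω = 2π × 1755/60 = 183.8 rad/s
τ = P/ω = 158000/183.8 = 859.6 N·m
In lb·ft: 859.6/1.356 = 634 lb·ft

634 lb·ft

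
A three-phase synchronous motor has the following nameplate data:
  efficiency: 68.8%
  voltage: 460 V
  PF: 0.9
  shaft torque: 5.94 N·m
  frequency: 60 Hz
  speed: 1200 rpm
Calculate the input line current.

1.51 A

ω = 2π×1200/60 = 125.7 rad/s; P_out = τω = 5.94 × 125.7 = 747 W
P_in = P_out / η = 747 / 0.688 = 1086 W
I_L = P_in / (√3·V_L·cosφ) = 1086 / (1.732 × 460 × 0.9) = 1.51 A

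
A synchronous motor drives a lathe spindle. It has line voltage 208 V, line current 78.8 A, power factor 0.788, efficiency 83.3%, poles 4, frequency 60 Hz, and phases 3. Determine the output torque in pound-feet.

72.9 lb·ft

P_in = √3·V·I·cosφ = 1.732 × 208 × 78.8 × 0.788 = 22370 W
P_out = η·P_in = 0.833 × 22370 = 18634 W
n = n_s = 120×60/4 = 1800 rpm (synchronous)
ω = 2π×1800/60 = 188.5 rad/s
τ = P_out/ω = 18634/188.5 = 98.85 N·m
In lb·ft: 98.85/1.356 = 72.9 lb·ft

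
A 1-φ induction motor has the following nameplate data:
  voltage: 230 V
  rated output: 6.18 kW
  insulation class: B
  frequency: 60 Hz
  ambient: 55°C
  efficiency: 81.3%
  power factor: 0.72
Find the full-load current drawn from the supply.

P_out = 6.18 kW = 6180 W
P_in = P_out / η = 6180 / 0.813 = 7601 W
I = P_in / (V·cosφ) = 7601 / (230 × 0.72) = 45.9 A

45.9 A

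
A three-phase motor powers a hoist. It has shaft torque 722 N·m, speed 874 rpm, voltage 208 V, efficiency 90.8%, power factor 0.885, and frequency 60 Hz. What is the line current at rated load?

228 A

ω = 2π×874/60 = 91.53 rad/s; P_out = τω = 722 × 91.53 = 66085 W
P_in = P_out / η = 66085 / 0.908 = 72781 W
I_L = P_in / (√3·V_L·cosφ) = 72781 / (1.732 × 208 × 0.885) = 228 A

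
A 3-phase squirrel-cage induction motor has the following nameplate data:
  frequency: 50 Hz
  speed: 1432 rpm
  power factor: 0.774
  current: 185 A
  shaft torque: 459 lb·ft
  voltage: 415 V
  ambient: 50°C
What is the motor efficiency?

τ = 459 lb·ft × 1.356 = 622.4 N·m
ω = 2π × 1432/60 = 150 rad/s; P_out = τω = 622.4 × 150 = 93360 W
P_in = √3·V_L·I_L·cosφ = 1.732 × 415 × 185 × 0.774 = 102922 W
η = P_out / P_in = 93360 / 102922 = 0.907 = 90.7%

90.7 %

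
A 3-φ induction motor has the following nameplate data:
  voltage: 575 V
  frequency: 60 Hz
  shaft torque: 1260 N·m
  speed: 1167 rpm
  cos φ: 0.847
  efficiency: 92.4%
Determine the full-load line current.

ω = 2π×1167/60 = 122.2 rad/s; P_out = τω = 1260 × 122.2 = 153972 W
P_in = P_out / η = 153972 / 0.924 = 166636 W
I_L = P_in / (√3·V_L·cosφ) = 166636 / (1.732 × 575 × 0.847) = 198 A

198 A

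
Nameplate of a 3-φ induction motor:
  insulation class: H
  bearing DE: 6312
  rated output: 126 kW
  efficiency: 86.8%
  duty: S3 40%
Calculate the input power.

P_out = 126000 W
P_in = P_out/η = 126000/0.868 = 145161 W = 145 kW

145 kW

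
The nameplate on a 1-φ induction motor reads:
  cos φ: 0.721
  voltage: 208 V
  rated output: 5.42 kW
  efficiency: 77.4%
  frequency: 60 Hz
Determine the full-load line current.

P_out = 5.42 kW = 5420 W
P_in = P_out / η = 5420 / 0.774 = 7003 W
I = P_in / (V·cosφ) = 7003 / (208 × 0.721) = 46.7 A

46.7 A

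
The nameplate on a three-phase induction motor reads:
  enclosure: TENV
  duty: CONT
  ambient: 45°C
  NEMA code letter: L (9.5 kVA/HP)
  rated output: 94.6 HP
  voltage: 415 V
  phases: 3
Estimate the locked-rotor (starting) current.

S_LR = 9.5 × 94.6 = 898.7 kVA
I_LR = S_LR/(√3·V_L) = 898700/(1.732×415) = 1250 A

1250 A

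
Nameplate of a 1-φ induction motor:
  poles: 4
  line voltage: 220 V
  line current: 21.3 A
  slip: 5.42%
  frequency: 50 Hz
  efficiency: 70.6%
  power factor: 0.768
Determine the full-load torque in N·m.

17.1 N·m

P_in = V·I·cosφ = 220 × 21.3 × 0.768 = 3599 W
P_out = η·P_in = 0.706 × 3599 = 2541 W
n_s = 120×50/4 = 1500 rpm; n = 1500×(1−0.0542) = 1419 rpm
ω = 2π×1419/60 = 148.6 rad/s
τ = P_out/ω = 2541/148.6 = 17.1 N·m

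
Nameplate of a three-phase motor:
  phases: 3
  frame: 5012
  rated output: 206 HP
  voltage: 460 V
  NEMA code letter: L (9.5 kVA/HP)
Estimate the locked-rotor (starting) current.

S_LR = 9.5 × 206 = 1957 kVA
I_LR = S_LR/(√3·V_L) = 1957000/(1.732×460) = 2460 A

2460 A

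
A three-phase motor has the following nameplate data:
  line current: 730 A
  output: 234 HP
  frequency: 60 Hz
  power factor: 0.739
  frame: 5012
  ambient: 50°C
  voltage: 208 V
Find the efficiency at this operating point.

89.8 %

P_out = 234 × 746 = 174564 W
P_in = √3·V_L·I_L·cosφ = 1.732 × 208 × 730 × 0.739 = 194347 W
η = P_out / P_in = 174564 / 194347 = 0.898 = 89.8%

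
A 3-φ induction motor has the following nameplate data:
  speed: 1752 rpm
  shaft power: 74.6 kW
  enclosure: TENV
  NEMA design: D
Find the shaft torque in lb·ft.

300 lb·ft

ω = 2π × 1752/60 = 183.5 rad/s
τ = P/ω = 74600/183.5 = 406.5 N·m
In lb·ft: 406.5/1.356 = 300 lb·ft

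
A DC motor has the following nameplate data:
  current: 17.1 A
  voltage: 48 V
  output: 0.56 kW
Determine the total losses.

261 W

P_in = V·I = 48×17.1 = 821 W
P_out = 560 W
Losses = P_in − P_out = 821 − 560 = 261 W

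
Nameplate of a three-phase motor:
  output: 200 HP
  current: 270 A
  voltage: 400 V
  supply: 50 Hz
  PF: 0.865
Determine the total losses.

P_in = √3·V·I·cosφ = 1.732×400×270×0.865 = 161803 W
P_out = 200×746 = 149200 W
Losses = P_in − P_out = 161803 − 149200 = 12603 W

12600 W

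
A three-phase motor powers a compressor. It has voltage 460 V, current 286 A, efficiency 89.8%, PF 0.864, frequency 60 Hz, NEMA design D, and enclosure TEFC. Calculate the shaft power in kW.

P_in = √3·V·I·cosφ = 1.732 × 460 × 286 × 0.864 = 196873 W
P_out = η·P_in = 0.898 × 196873 = 176792 W

177 kW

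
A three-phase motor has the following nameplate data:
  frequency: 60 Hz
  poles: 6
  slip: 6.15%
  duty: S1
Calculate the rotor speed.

1126 rpm

n_s = 120f/p = 120×60/6 = 1200 rpm
n = n_s(1 − s) = 1200 × (1 − 0.0615) = 1126 rpm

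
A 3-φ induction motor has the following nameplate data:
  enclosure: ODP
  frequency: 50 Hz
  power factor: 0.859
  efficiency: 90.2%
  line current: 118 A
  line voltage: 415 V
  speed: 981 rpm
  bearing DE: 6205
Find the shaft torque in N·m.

640 N·m

P_in = √3·V·I·cosφ = 1.732 × 415 × 118 × 0.859 = 72857 W
P_out = η·P_in = 0.902 × 72857 = 65717 W
n = 981 rpm
ω = 2π×981/60 = 102.7 rad/s
τ = P_out/ω = 65717/102.7 = 640 N·m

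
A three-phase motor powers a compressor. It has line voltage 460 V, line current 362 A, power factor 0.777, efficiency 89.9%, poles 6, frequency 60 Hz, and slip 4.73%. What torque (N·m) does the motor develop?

P_in = √3·V·I·cosφ = 1.732 × 460 × 362 × 0.777 = 224097 W
P_out = η·P_in = 0.899 × 224097 = 201463 W
n_s = 120×60/6 = 1200 rpm; n = 1200×(1−0.0473) = 1143 rpm
ω = 2π×1143/60 = 119.7 rad/s
τ = P_out/ω = 201463/119.7 = 1680 N·m

1680 N·m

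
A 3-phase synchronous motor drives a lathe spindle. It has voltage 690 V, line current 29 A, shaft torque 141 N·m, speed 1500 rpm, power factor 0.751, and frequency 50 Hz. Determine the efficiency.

85.1 %

ω = 2π × 1500/60 = 157.1 rad/s; P_out = τω = 141 × 157.1 = 22151 W
P_in = √3·V_L·I_L·cosφ = 1.732 × 690 × 29 × 0.751 = 26028 W
η = P_out / P_in = 22151 / 26028 = 0.851 = 85.1%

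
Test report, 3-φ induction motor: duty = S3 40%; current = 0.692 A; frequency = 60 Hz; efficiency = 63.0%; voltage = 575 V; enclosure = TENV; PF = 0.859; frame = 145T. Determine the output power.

0.373 kW

P_in = √3·V·I·cosφ = 1.732 × 575 × 0.692 × 0.859 = 592 W
P_out = η·P_in = 0.63 × 592 = 373 W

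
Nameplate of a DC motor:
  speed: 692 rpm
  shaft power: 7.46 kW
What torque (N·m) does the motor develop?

103 N·m

ω = 2π × 692/60 = 72.47 rad/s
τ = P/ω = 7460/72.47 = 103 N·m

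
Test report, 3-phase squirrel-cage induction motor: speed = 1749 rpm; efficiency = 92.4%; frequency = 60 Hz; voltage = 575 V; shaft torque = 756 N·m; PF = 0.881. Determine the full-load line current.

171 A

ω = 2π×1749/60 = 183.2 rad/s; P_out = τω = 756 × 183.2 = 138499 W
P_in = P_out / η = 138499 / 0.924 = 149891 W
I_L = P_in / (√3·V_L·cosφ) = 149891 / (1.732 × 575 × 0.881) = 171 A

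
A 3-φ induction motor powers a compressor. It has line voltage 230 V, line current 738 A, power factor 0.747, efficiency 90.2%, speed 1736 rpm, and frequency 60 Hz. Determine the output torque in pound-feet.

804 lb·ft

P_in = √3·V·I·cosφ = 1.732 × 230 × 738 × 0.747 = 219610 W
P_out = η·P_in = 0.902 × 219610 = 198088 W
n = 1736 rpm
ω = 2π×1736/60 = 181.8 rad/s
τ = P_out/ω = 198088/181.8 = 1090 N·m
In lb·ft: 1090/1.356 = 804 lb·ft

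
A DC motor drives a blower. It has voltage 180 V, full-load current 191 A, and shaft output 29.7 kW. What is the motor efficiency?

86.4 %

P_out = 29.7 kW = 29700 W
P_in = V·I = 180 × 191 = 34380 W
η = P_out / P_in = 29700 / 34380 = 0.864 = 86.4%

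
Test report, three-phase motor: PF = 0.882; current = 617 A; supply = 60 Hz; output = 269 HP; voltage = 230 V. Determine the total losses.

P_in = √3·V·I·cosφ = 1.732×230×617×0.882 = 216785 W
P_out = 269×746 = 200674 W
Losses = P_in − P_out = 216785 − 200674 = 16111 W

16.1 kW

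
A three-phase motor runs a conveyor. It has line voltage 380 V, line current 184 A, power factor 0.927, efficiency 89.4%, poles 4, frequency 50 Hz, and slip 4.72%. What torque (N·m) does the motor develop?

671 N·m

P_in = √3·V·I·cosφ = 1.732 × 380 × 184 × 0.927 = 112261 W
P_out = η·P_in = 0.894 × 112261 = 100361 W
n_s = 120×50/4 = 1500 rpm; n = 1500×(1−0.0472) = 1429 rpm
ω = 2π×1429/60 = 149.6 rad/s
τ = P_out/ω = 100361/149.6 = 671 N·m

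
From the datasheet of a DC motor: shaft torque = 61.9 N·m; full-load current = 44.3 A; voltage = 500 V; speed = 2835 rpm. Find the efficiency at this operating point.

83.0 %

ω = 2π × 2835/60 = 296.9 rad/s; P_out = τω = 61.9 × 296.9 = 18378 W
P_in = V·I = 500 × 44.3 = 22150 W
η = P_out / P_in = 18378 / 22150 = 0.830 = 83.0%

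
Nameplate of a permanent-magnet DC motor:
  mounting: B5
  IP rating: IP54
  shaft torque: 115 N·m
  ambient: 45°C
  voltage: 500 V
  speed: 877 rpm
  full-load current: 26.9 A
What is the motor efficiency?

78.5 %

ω = 2π × 877/60 = 91.84 rad/s; P_out = τω = 115 × 91.84 = 10562 W
P_in = V·I = 500 × 26.9 = 13450 W
η = P_out / P_in = 10562 / 13450 = 0.785 = 78.5%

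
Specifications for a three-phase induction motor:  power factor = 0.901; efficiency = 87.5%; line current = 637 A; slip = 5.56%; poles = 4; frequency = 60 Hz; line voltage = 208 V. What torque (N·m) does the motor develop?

1020 N·m

P_in = √3·V·I·cosφ = 1.732 × 208 × 637 × 0.901 = 206764 W
P_out = η·P_in = 0.875 × 206764 = 180919 W
n_s = 120×60/4 = 1800 rpm; n = 1800×(1−0.0556) = 1700 rpm
ω = 2π×1700/60 = 178 rad/s
τ = P_out/ω = 180919/178 = 1020 N·m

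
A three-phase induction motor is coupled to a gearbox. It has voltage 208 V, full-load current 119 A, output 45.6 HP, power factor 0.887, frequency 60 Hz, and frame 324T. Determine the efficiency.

P_out = 45.6 × 746 = 34018 W
P_in = √3·V_L·I_L·cosφ = 1.732 × 208 × 119 × 0.887 = 38026 W
η = P_out / P_in = 34018 / 38026 = 0.895 = 89.5%

89.5 %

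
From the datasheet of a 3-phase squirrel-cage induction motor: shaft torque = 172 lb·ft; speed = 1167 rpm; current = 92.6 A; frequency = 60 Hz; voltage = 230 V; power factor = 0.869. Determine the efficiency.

τ = 172 lb·ft × 1.356 = 233.2 N·m
ω = 2π × 1167/60 = 122.2 rad/s; P_out = τω = 233.2 × 122.2 = 28497 W
P_in = √3·V_L·I_L·cosφ = 1.732 × 230 × 92.6 × 0.869 = 32056 W
η = P_out / P_in = 28497 / 32056 = 0.889 = 88.9%

88.9 %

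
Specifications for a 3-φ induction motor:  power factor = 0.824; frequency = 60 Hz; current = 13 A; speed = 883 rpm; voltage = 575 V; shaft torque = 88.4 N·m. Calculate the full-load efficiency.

ω = 2π × 883/60 = 92.47 rad/s; P_out = τω = 88.4 × 92.47 = 8174 W
P_in = √3·V_L·I_L·cosφ = 1.732 × 575 × 13 × 0.824 = 10668 W
η = P_out / P_in = 8174 / 10668 = 0.766 = 76.6%

76.6 %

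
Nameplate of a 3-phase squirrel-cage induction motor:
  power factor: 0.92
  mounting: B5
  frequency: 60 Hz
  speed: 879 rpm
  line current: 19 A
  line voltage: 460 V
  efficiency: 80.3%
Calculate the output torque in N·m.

121 N·m

P_in = √3·V·I·cosφ = 1.732 × 460 × 19 × 0.92 = 13927 W
P_out = η·P_in = 0.803 × 13927 = 11183 W
n = 879 rpm
ω = 2π×879/60 = 92.05 rad/s
τ = P_out/ω = 11183/92.05 = 121 N·m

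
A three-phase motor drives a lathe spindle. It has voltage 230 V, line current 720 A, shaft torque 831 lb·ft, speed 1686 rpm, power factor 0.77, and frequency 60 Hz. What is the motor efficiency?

τ = 831 lb·ft × 1.356 = 1127 N·m
ω = 2π × 1686/60 = 176.6 rad/s; P_out = τω = 1127 × 176.6 = 199028 W
P_in = √3·V_L·I_L·cosφ = 1.732 × 230 × 720 × 0.77 = 220851 W
η = P_out / P_in = 199028 / 220851 = 0.901 = 90.1%

90.1 %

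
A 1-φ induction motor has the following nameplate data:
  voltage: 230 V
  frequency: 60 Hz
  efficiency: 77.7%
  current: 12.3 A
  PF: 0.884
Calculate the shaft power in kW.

1.94 kW

P_in = V·I·cosφ = 230 × 12.3 × 0.884 = 2501 W
P_out = η·P_in = 0.777 × 2501 = 1943 W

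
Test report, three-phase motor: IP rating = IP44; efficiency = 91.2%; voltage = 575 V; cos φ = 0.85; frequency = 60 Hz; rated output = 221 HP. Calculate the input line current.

214 A

P_out = 221 × 746 = 164866 W
P_in = P_out / η = 164866 / 0.912 = 180774 W
I_L = P_in / (√3·V_L·cosφ) = 180774 / (1.732 × 575 × 0.85) = 214 A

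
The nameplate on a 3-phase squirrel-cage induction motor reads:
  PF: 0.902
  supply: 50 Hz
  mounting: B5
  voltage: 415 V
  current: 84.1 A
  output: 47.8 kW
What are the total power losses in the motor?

P_in = √3·V·I·cosφ = 1.732×415×84.1×0.902 = 54525 W
P_out = 47800 W
Losses = P_in − P_out = 54525 − 47800 = 6725 W

6730 W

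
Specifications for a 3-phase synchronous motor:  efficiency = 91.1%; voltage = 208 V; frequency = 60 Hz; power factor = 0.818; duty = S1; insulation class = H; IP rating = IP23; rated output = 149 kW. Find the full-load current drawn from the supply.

P_out = 149 kW = 149000 W
P_in = P_out / η = 149000 / 0.911 = 163557 W
I_L = P_in / (√3·V_L·cosφ) = 163557 / (1.732 × 208 × 0.818) = 555 A

555 A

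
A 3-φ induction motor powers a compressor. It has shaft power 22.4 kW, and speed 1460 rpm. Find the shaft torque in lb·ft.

ω = 2π × 1460/60 = 152.9 rad/s
τ = P/ω = 22400/152.9 = 146.5 N·m
In lb·ft: 146.5/1.356 = 108 lb·ft

108 lb·ft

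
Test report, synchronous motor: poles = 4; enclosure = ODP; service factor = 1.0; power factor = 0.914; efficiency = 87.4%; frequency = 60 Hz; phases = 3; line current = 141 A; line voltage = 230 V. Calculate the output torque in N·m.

238 N·m

P_in = √3·V·I·cosφ = 1.732 × 230 × 141 × 0.914 = 51338 W
P_out = η·P_in = 0.874 × 51338 = 44869 W
n = n_s = 120×60/4 = 1800 rpm (synchronous)
ω = 2π×1800/60 = 188.5 rad/s
τ = P_out/ω = 44869/188.5 = 238 N·m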